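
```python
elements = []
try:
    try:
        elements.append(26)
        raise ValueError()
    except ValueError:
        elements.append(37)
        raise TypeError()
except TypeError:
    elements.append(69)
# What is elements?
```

Step-by-step execution trace:
1. Inner try: `elements.append(26)` → elements = [26].
2. `raise ValueError()` raises ValueError.
3. Inner `except ValueError` matches → `elements.append(37)` → elements = [26, 37].
4. `raise TypeError()` raises TypeError; propagates to outer try.
5. Outer `except TypeError` matches → `elements.append(69)` → elements = [26, 37, 69].
Result: [26, 37, 69]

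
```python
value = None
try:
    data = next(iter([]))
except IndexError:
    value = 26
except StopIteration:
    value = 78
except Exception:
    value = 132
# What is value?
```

Step-by-step execution trace:
1. `data = next(iter([]))` raises StopIteration.
2. `except IndexError` does not match StopIteration; skipped.
3. `except StopIteration` matches → value = 78.
4. Remaining except clauses are skipped.
Result: 78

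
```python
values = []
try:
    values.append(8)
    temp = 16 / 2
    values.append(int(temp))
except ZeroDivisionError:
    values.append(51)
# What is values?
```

Step-by-step execution trace:
1. try: `values.append(8)` → values = [8].
2. `temp = 16 / 2` → temp = 8.0. No exception raised.
3. `values.append(int(temp))` → values = [8, 8].
4. `except ZeroDivisionError` is skipped (no exception was raised).
Result: [8, 8]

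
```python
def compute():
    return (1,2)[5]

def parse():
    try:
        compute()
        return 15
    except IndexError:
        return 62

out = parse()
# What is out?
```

Step-by-step execution trace:
1. `parse()` calls `compute()`.
2. `compute()` evaluates `(1,2)[5]`, which raises IndexError; it propagates to the caller.
3. `return 15` is not reached.
4. `except IndexError` in parse matches → returns 62.
5. out = 62.
Result: 62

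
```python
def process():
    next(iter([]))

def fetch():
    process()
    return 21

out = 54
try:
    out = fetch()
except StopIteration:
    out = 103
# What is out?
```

Step-by-step execution trace:
1. out starts at 54.
2. try: `fetch()` calls `process()`.
3. `process()` evaluates `next(iter([]))`, which raises StopIteration; it propagates through fetch (uncaught).
4. `return 21` in fetch is not reached; the assignment to out does not complete.
5. `except StopIteration` matches → out = 103.
Result: 103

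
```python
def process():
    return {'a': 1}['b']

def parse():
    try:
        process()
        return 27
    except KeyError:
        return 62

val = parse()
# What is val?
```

Step-by-step execution trace:
1. `parse()` calls `process()`.
2. `process()` evaluates `{'a': 1}['b']`, which raises KeyError; it propagates to the caller.
3. `return 27` is not reached.
4. `except KeyError` in parse matches → returns 62.
5. val = 62.
Result: 62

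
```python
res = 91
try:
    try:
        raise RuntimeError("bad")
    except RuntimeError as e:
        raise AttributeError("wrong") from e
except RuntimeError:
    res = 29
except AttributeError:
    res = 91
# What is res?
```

Step-by-step execution trace:
1. Inner try raises RuntimeError; inner `except RuntimeError as e` catches it.
2. `raise AttributeError(...) from e` raises AttributeError (RuntimeError is attached as __cause__, but only AttributeError is active).
3. Outer `except RuntimeError` does not match AttributeError; skipped.
4. Outer `except AttributeError` matches → res = 91.
Result: 91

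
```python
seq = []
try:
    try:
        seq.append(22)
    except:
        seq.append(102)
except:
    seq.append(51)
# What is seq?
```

Step-by-step execution trace:
1. Inner try: `seq.append(22)` → seq = [22]. No exception raised.
2. Inner `except` is skipped.
3. Inner try completes normally; outer `except` is skipped.
Result: [22]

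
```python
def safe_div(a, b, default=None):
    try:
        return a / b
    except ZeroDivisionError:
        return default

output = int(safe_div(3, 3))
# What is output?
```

Step-by-step execution trace:
1. `safe_div(3, 3)` enters try: `return 3 / 3` → returns 1.0. No exception raised.
2. `except ZeroDivisionError` is skipped.
3. `int(1.0)` → 1 → output = 1.
Result: 1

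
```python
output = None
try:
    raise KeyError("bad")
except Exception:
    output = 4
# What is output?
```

Step-by-step execution trace:
1. `raise KeyError(...)` raises KeyError.
2. `except Exception` matches (KeyError is a subclass of Exception) → output = 4.
Result: 4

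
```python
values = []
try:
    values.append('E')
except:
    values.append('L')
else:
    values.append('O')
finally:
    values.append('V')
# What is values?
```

Step-by-step execution trace:
1. try: `values.append('E')` → values = ['E']. No exception raised.
2. `except` is skipped.
3. `else` runs: `values.append('O')` → values = ['E', 'O'].
4. `finally` always runs: `values.append('V')` → values = ['E', 'O', 'V'].
Result: ['E', 'O', 'V']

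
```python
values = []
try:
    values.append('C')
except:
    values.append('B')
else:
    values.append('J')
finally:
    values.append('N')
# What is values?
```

Step-by-step execution trace:
1. try: `values.append('C')` → values = ['C']. No exception raised.
2. `except` is skipped.
3. `else` runs: `values.append('J')` → values = ['C', 'J'].
4. `finally` always runs: `values.append('N')` → values = ['C', 'J', 'N'].
Result: ['C', 'J', 'N']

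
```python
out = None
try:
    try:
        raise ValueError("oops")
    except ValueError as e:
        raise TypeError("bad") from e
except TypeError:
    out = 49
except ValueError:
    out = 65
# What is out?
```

Step-by-step execution trace:
1. Inner try raises ValueError; inner `except ValueError as e` catches it.
2. `raise TypeError(...) from e` raises TypeError (ValueError is attached as __cause__, but only TypeError is active).
3. Outer `except TypeError` matches → out = 49.
4. `except ValueError` is not reached.
Result: 49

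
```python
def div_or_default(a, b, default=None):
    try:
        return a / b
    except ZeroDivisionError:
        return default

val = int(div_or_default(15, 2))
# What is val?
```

Step-by-step execution trace:
1. `div_or_default(15, 2)` enters try: `return 15 / 2` → returns 7.5. No exception raised.
2. `except ZeroDivisionError` is skipped.
3. `int(7.5)` → 7 → val = 7.
Result: 7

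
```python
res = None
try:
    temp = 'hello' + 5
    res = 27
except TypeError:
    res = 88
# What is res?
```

Step-by-step execution trace:
1. `temp = 'hello' + 5` raises TypeError.
2. `res = 27` is not reached.
3. `except TypeError` matches → res = 88.
Result: 88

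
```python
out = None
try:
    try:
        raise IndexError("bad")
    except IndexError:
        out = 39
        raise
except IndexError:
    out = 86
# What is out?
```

Step-by-step execution trace:
1. Inner try: `raise IndexError("bad")` raises IndexError.
2. Inner `except IndexError` matches → out = 39.
3. bare `raise` re-raises the same IndexError.
4. Outer `except IndexError` matches → out = 86.
Result: 86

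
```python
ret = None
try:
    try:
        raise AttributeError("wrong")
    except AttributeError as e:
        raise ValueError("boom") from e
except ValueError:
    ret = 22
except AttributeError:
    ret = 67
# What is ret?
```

Step-by-step execution trace:
1. Inner try raises AttributeError; inner `except AttributeError as e` catches it.
2. `raise ValueError(...) from e` raises ValueError (AttributeError is attached as __cause__, but only ValueError is active).
3. Outer `except ValueError` matches → ret = 22.
4. `except AttributeError` is not reached.
Result: 22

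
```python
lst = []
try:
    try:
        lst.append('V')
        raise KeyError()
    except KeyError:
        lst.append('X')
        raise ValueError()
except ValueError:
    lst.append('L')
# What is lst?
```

Step-by-step execution trace:
1. Inner try: `lst.append('V')` → lst = ['V'].
2. `raise KeyError()` raises KeyError.
3. Inner `except KeyError` matches → `lst.append('X')` → lst = ['V', 'X'].
4. `raise ValueError()` raises ValueError; propagates to outer try.
5. Outer `except ValueError` matches → `lst.append('L')` → lst = ['V', 'X', 'L'].
Result: ['V', 'X', 'L']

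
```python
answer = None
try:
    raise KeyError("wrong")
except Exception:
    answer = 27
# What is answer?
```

Step-by-step execution trace:
1. `raise KeyError(...)` raises KeyError.
2. `except Exception` matches (KeyError is a subclass of Exception) → answer = 27.
Result: 27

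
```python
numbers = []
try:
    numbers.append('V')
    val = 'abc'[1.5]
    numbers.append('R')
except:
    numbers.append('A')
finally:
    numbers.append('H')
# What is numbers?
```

Step-by-step execution trace:
1. try: `numbers.append('V')` → numbers = ['V'].
2. `val = 'abc'[1.5]` raises TypeError; `numbers.append('R')` is not reached.
3. bare `except` matches → `numbers.append('A')` → numbers = ['V', 'A'].
4. finally always runs: `numbers.append('H')` → numbers = ['V', 'A', 'H'].
Result: ['V', 'A', 'H']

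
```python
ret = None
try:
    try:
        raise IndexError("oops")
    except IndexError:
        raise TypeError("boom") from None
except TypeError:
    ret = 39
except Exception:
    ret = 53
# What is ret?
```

Step-by-step execution trace:
1. Inner try raises IndexError; inner `except IndexError` catches it.
2. `raise TypeError(...) from None` raises TypeError (from None suppresses __context__, but the active exception is still TypeError).
3. Outer `except TypeError` matches → ret = 39.
4. `except Exception` is not reached.
Result: 39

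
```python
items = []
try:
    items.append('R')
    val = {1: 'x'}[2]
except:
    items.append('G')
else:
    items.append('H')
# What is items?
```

Step-by-step execution trace:
1. try: `items.append('R')` → items = ['R'].
2. `val = {1: 'x'}[2]` raises KeyError.
3. bare `except` matches → `items.append('G')` → items = ['R', 'G'].
4. `else` is skipped (an exception was raised).
Result: ['R', 'G']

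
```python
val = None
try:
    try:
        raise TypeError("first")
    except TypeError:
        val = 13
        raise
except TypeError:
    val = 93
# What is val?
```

Step-by-step execution trace:
1. Inner try: `raise TypeError("first")` raises TypeError.
2. Inner `except TypeError` matches → val = 13.
3. bare `raise` re-raises the same TypeError.
4. Outer `except TypeError` matches → val = 93.
Result: 93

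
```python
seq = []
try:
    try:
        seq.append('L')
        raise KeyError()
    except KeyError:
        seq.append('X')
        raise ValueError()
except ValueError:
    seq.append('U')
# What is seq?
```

Step-by-step execution trace:
1. Inner try: `seq.append('L')` → seq = ['L'].
2. `raise KeyError()` raises KeyError.
3. Inner `except KeyError` matches → `seq.append('X')` → seq = ['L', 'X'].
4. `raise ValueError()` raises ValueError; propagates to outer try.
5. Outer `except ValueError` matches → `seq.append('U')` → seq = ['L', 'X', 'U'].
Result: ['L', 'X', 'U']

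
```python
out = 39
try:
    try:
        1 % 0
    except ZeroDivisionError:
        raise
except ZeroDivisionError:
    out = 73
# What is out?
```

Step-by-step execution trace:
1. Inner try: `1 % 0` raises ZeroDivisionError.
2. Inner `except ZeroDivisionError` matches; bare `raise` re-raises the same ZeroDivisionError.
3. Outer `except ZeroDivisionError` matches → out = 73.
Result: 73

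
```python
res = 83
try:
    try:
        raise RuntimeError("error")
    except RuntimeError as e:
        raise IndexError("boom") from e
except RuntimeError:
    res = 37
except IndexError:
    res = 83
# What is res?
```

Step-by-step execution trace:
1. Inner try raises RuntimeError; inner `except RuntimeError as e` catches it.
2. `raise IndexError(...) from e` raises IndexError (RuntimeError is attached as __cause__, but only IndexError is active).
3. Outer `except RuntimeError` does not match IndexError; skipped.
4. Outer `except IndexError` matches → res = 83.
Result: 83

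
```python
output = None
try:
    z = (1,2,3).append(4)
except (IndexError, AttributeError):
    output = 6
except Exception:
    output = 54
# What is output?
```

Step-by-step execution trace:
1. `z = (1,2,3).append(4)` raises AttributeError.
2. `except (IndexError, AttributeError)` matches (AttributeError is in the tuple) → output = 6.
3. `except Exception` is not reached.
Result: 6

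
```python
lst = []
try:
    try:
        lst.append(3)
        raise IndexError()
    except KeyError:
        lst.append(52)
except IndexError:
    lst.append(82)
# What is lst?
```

Step-by-step execution trace:
1. Inner try: `lst.append(3)` → lst = [3].
2. `raise IndexError()` raises IndexError.
3. Inner `except KeyError` does not match IndexError; exception propagates to outer try.
4. Outer `except IndexError` matches → `lst.append(82)` → lst = [3, 82].
Result: [3, 82]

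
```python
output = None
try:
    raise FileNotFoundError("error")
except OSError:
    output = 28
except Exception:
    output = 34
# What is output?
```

Step-by-step execution trace:
1. `raise FileNotFoundError(...)` raises FileNotFoundError.
2. `except OSError` matches (FileNotFoundError is a subclass of OSError) → output = 28.
3. `except Exception` is not reached.
Result: 28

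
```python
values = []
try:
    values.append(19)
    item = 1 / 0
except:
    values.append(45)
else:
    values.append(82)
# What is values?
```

Step-by-step execution trace:
1. try: `values.append(19)` → values = [19].
2. `item = 1 / 0` raises ZeroDivisionError.
3. bare `except` matches → `values.append(45)` → values = [19, 45].
4. `else` is skipped (an exception was raised).
Result: [19, 45]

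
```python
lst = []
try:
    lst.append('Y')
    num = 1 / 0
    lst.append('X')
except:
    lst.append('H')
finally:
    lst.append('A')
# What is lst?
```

Step-by-step execution trace:
1. try: `lst.append('Y')` → lst = ['Y'].
2. `num = 1 / 0` raises ZeroDivisionError; `lst.append('X')` is not reached.
3. bare `except` matches → `lst.append('H')` → lst = ['Y', 'H'].
4. finally always runs: `lst.append('A')` → lst = ['Y', 'H', 'A'].
Result: ['Y', 'H', 'A']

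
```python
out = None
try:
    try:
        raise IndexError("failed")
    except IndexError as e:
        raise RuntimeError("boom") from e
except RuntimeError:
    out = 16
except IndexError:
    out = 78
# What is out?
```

Step-by-step execution trace:
1. Inner try raises IndexError; inner `except IndexError as e` catches it.
2. `raise RuntimeError(...) from e` raises RuntimeError (IndexError is attached as __cause__, but only RuntimeError is active).
3. Outer `except RuntimeError` matches → out = 16.
4. `except IndexError` is not reached.
Result: 16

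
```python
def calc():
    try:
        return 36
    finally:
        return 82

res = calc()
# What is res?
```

Step-by-step execution trace:
1. `calc()` enters try: `return 36` sets pending return value 36.
2. Before returning, `finally: return 82` runs and overrides the pending return.
3. calc() returns 82 → res = 82.
Result: 82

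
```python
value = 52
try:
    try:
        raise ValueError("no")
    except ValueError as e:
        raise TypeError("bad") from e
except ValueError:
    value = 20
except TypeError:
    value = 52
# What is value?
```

Step-by-step execution trace:
1. Inner try raises ValueError; inner `except ValueError as e` catches it.
2. `raise TypeError(...) from e` raises TypeError (ValueError is attached as __cause__, but only TypeError is active).
3. Outer `except ValueError` does not match TypeError; skipped.
4. Outer `except TypeError` matches → value = 52.
Result: 52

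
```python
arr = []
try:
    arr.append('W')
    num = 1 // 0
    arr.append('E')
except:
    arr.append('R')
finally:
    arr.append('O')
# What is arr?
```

Step-by-step execution trace:
1. try: `arr.append('W')` → arr = ['W'].
2. `num = 1 // 0` raises ZeroDivisionError; `arr.append('E')` is not reached.
3. bare `except` matches → `arr.append('R')` → arr = ['W', 'R'].
4. finally always runs: `arr.append('O')` → arr = ['W', 'R', 'O'].
Result: ['W', 'R', 'O']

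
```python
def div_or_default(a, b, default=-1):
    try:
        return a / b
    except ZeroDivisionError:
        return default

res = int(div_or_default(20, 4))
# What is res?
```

Step-by-step execution trace:
1. `div_or_default(20, 4)` enters try: `return 20 / 4` → returns 5.0. No exception raised.
2. `except ZeroDivisionError` is skipped.
3. `int(5.0)` → 5 → res = 5.
Result: 5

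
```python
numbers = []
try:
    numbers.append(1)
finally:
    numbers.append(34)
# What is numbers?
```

Step-by-step execution trace:
1. try: `numbers.append(1)` → numbers = [1].
2. The try body completes without raising.
3. finally always runs: `numbers.append(34)` → numbers = [1, 34].
Result: [1, 34]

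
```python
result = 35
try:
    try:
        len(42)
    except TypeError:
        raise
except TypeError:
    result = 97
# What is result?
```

Step-by-step execution trace:
1. Inner try: `len(42)` raises TypeError.
2. Inner `except TypeError` matches; bare `raise` re-raises the same TypeError.
3. Outer `except TypeError` matches → result = 97.
Result: 97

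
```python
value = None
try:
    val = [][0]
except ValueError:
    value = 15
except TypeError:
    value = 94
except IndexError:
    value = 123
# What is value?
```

Step-by-step execution trace:
1. `val = [][0]` raises IndexError.
2. `except ValueError` does not match IndexError; skipped.
3. `except TypeError` does not match IndexError; skipped.
4. `except IndexError` matches → value = 123.
Result: 123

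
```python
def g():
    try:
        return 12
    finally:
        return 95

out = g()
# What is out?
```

Step-by-step execution trace:
1. `g()` enters try: `return 12` sets pending return value 12.
2. Before returning, `finally: return 95` runs and overrides the pending return.
3. g() returns 95 → out = 95.
Result: 95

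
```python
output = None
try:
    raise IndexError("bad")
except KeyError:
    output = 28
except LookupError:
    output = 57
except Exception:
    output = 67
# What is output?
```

Step-by-step execution trace:
1. `raise IndexError(...)` raises IndexError.
2. `except KeyError` does not match (IndexError is not a subclass of KeyError); skipped.
3. `except LookupError` matches (IndexError is a subclass of LookupError) → output = 57.
4. `except Exception` is not reached.
Result: 57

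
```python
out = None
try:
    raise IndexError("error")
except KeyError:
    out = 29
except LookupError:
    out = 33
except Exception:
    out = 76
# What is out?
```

Step-by-step execution trace:
1. `raise IndexError(...)` raises IndexError.
2. `except KeyError` does not match (IndexError is not a subclass of KeyError); skipped.
3. `except LookupError` matches (IndexError is a subclass of LookupError) → out = 33.
4. `except Exception` is not reached.
Result: 33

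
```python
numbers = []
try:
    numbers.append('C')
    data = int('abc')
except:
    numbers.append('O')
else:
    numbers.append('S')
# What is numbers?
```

Step-by-step execution trace:
1. try: `numbers.append('C')` → numbers = ['C'].
2. `data = int('abc')` raises ValueError.
3. bare `except` matches → `numbers.append('O')` → numbers = ['C', 'O'].
4. `else` is skipped (an exception was raised).
Result: ['C', 'O']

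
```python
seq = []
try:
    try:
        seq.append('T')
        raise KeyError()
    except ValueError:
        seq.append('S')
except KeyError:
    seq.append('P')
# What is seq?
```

Step-by-step execution trace:
1. Inner try: `seq.append('T')` → seq = ['T'].
2. `raise KeyError()` raises KeyError.
3. Inner `except ValueError` does not match KeyError; exception propagates to outer try.
4. Outer `except KeyError` matches → `seq.append('P')` → seq = ['T', 'P'].
Result: ['T', 'P']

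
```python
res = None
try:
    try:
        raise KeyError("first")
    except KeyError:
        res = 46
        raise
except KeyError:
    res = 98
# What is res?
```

Step-by-step execution trace:
1. Inner try: `raise KeyError("first")` raises KeyError.
2. Inner `except KeyError` matches → res = 46.
3. bare `raise` re-raises the same KeyError.
4. Outer `except KeyError` matches → res = 98.
Result: 98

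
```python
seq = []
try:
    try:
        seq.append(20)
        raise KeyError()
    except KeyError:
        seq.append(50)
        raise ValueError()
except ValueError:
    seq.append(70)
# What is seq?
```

Step-by-step execution trace:
1. Inner try: `seq.append(20)` → seq = [20].
2. `raise KeyError()` raises KeyError.
3. Inner `except KeyError` matches → `seq.append(50)` → seq = [20, 50].
4. `raise ValueError()` raises ValueError; propagates to outer try.
5. Outer `except ValueError` matches → `seq.append(70)` → seq = [20, 50, 70].
Result: [20, 50, 70]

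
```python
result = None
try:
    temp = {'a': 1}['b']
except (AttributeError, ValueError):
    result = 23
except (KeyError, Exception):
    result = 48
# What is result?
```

Step-by-step execution trace:
1. `temp = {'a': 1}['b']` raises KeyError.
2. `except (AttributeError, ValueError)` does not match KeyError; skipped.
3. `except (KeyError, Exception)` matches (KeyError is in the tuple) → result = 48.
Result: 48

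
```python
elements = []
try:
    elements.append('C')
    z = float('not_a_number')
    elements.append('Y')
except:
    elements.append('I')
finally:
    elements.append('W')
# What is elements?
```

Step-by-step execution trace:
1. try: `elements.append('C')` → elements = ['C'].
2. `z = float('not_a_number')` raises ValueError; `elements.append('Y')` is not reached.
3. bare `except` matches → `elements.append('I')` → elements = ['C', 'I'].
4. finally always runs: `elements.append('W')` → elements = ['C', 'I', 'W'].
Result: ['C', 'I', 'W']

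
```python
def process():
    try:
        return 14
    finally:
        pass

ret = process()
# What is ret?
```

Step-by-step execution trace:
1. `process()` enters try: `return 14` sets pending return value 14.
2. Before returning, `finally: pass` runs (no effect).
3. process() returns 14 → ret = 14.
Result: 14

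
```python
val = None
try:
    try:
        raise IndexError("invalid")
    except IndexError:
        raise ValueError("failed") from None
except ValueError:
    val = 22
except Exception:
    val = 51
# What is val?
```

Step-by-step execution trace:
1. Inner try raises IndexError; inner `except IndexError` catches it.
2. `raise ValueError(...) from None` raises ValueError (from None suppresses __context__, but the active exception is still ValueError).
3. Outer `except ValueError` matches → val = 22.
4. `except Exception` is not reached.
Result: 22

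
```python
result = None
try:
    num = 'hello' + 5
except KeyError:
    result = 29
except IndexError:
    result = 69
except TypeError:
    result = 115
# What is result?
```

Step-by-step execution trace:
1. `num = 'hello' + 5` raises TypeError.
2. `except KeyError` does not match TypeError; skipped.
3. `except IndexError` does not match TypeError; skipped.
4. `except TypeError` matches → result = 115.
Result: 115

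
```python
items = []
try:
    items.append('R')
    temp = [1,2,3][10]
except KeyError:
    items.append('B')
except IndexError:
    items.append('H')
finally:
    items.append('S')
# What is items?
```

Step-by-step execution trace:
1. try: `items.append('R')` → items = ['R'].
2. `temp = [1,2,3][10]` raises IndexError.
3. `except KeyError` does not match IndexError; skipped.
4. `except IndexError` matches → `items.append('H')` → items = ['R', 'H'].
5. finally always runs: `items.append('S')` → items = ['R', 'H', 'S'].
Result: ['R', 'H', 'S']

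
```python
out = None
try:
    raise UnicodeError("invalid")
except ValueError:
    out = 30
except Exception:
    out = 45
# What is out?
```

Step-by-step execution trace:
1. `raise UnicodeError(...)` raises UnicodeError.
2. `except ValueError` matches (UnicodeError is a subclass of ValueError) → out = 30.
3. `except Exception` is not reached.
Result: 30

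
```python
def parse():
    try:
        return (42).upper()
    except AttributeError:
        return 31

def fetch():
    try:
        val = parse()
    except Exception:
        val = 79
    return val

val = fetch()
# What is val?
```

Step-by-step execution trace:
1. `fetch()` calls `parse()`.
2. In parse: `(42).upper()` raises AttributeError; `except AttributeError` catches it → returns 31.
3. In fetch: `val = parse()` → val = 31. No exception reaches fetch.
4. `except Exception` is skipped; fetch returns 31.
5. val = 31.
Result: 31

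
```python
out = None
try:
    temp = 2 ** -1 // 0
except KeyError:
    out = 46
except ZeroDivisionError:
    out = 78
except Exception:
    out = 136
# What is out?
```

Step-by-step execution trace:
1. `temp = 2 ** -1 // 0` raises ZeroDivisionError.
2. `except KeyError` does not match ZeroDivisionError; skipped.
3. `except ZeroDivisionError` matches → out = 78.
4. Remaining except clauses are skipped.
Result: 78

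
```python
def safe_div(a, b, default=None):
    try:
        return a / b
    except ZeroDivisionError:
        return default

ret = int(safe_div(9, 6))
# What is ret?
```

Step-by-step execution trace:
1. `safe_div(9, 6)` enters try: `return 9 / 6` → returns 1.5. No exception raised.
2. `except ZeroDivisionError` is skipped.
3. `int(1.5)` → 1 → ret = 1.
Result: 1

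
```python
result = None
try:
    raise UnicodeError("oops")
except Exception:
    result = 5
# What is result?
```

Step-by-step execution trace:
1. `raise UnicodeError(...)` raises UnicodeError.
2. `except Exception` matches (UnicodeError is a subclass of Exception) → result = 5.
Result: 5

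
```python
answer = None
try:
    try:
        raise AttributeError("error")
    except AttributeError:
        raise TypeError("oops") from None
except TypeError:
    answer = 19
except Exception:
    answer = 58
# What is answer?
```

Step-by-step execution trace:
1. Inner try raises AttributeError; inner `except AttributeError` catches it.
2. `raise TypeError(...) from None` raises TypeError (from None suppresses __context__, but the active exception is still TypeError).
3. Outer `except TypeError` matches → answer = 19.
4. `except Exception` is not reached.
Result: 19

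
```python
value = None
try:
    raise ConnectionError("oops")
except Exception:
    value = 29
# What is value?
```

Step-by-step execution trace:
1. `raise ConnectionError(...)` raises ConnectionError.
2. `except Exception` matches (ConnectionError is a subclass of Exception) → value = 29.
Result: 29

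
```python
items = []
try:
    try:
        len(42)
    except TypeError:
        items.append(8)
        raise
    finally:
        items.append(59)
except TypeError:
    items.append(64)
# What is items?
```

Step-by-step execution trace:
1. Inner try: `len(42)` raises TypeError.
2. Inner `except TypeError` matches → `items.append(8)` → items = [8].
3. bare `raise` re-raises TypeError.
4. Inner `finally` runs during unwinding: `items.append(59)` → items = [8, 59].
5. Outer `except TypeError` matches → `items.append(64)` → items = [8, 59, 64].
Result: [8, 59, 64]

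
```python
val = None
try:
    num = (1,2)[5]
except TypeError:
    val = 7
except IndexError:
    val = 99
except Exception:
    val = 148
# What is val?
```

Step-by-step execution trace:
1. `num = (1,2)[5]` raises IndexError.
2. `except TypeError` does not match IndexError; skipped.
3. `except IndexError` matches → val = 99.
4. Remaining except clauses are skipped.
Result: 99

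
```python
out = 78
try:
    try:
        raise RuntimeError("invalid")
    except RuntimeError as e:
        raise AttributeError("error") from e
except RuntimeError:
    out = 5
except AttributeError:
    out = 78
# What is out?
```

Step-by-step execution trace:
1. Inner try raises RuntimeError; inner `except RuntimeError as e` catches it.
2. `raise AttributeError(...) from e` raises AttributeError (RuntimeError is attached as __cause__, but only AttributeError is active).
3. Outer `except RuntimeError` does not match AttributeError; skipped.
4. Outer `except AttributeError` matches → out = 78.
Result: 78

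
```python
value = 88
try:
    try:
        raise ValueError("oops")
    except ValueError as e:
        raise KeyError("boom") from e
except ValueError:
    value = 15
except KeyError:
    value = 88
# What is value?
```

Step-by-step execution trace:
1. Inner try raises ValueError; inner `except ValueError as e` catches it.
2. `raise KeyError(...) from e` raises KeyError (ValueError is attached as __cause__, but only KeyError is active).
3. Outer `except ValueError` does not match KeyError; skipped.
4. Outer `except KeyError` matches → value = 88.
Result: 88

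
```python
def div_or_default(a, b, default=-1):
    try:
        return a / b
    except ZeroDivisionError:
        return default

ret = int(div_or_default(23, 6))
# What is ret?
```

Step-by-step execution trace:
1. `div_or_default(23, 6)` enters try: `return 23 / 6` → returns 3.8333333333333335. No exception raised.
2. `except ZeroDivisionError` is skipped.
3. `int(3.8333333333333335)` → 3 → ret = 3.
Result: 3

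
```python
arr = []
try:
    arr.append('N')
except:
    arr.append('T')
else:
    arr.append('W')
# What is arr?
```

Step-by-step execution trace:
1. try: `arr.append('N')` → arr = ['N']. No exception raised.
2. `except` is skipped.
3. `else` runs (try completed without exception): `arr.append('W')` → arr = ['N', 'W'].
Result: ['N', 'W']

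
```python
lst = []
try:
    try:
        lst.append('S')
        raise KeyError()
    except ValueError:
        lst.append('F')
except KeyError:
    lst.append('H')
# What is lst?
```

Step-by-step execution trace:
1. Inner try: `lst.append('S')` → lst = ['S'].
2. `raise KeyError()` raises KeyError.
3. Inner `except ValueError` does not match KeyError; exception propagates to outer try.
4. Outer `except KeyError` matches → `lst.append('H')` → lst = ['S', 'H'].
Result: ['S', 'H']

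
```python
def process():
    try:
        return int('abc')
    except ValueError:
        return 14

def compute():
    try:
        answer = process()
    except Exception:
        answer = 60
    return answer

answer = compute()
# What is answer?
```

Step-by-step execution trace:
1. `compute()` calls `process()`.
2. In process: `int('abc')` raises ValueError; `except ValueError` catches it → returns 14.
3. In compute: `answer = process()` → answer = 14. No exception reaches compute.
4. `except Exception` is skipped; compute returns 14.
5. answer = 14.
Result: 14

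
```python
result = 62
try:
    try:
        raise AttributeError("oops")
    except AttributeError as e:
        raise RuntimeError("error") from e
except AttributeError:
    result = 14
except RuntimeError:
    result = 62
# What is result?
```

Step-by-step execution trace:
1. Inner try raises AttributeError; inner `except AttributeError as e` catches it.
2. `raise RuntimeError(...) from e` raises RuntimeError (AttributeError is attached as __cause__, but only RuntimeError is active).
3. Outer `except AttributeError` does not match RuntimeError; skipped.
4. Outer `except RuntimeError` matches → result = 62.
Result: 62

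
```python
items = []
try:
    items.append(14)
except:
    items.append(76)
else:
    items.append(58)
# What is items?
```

Step-by-step execution trace:
1. try: `items.append(14)` → items = [14]. No exception raised.
2. `except` is skipped.
3. `else` runs (try completed without exception): `items.append(58)` → items = [14, 58].
Result: [14, 58]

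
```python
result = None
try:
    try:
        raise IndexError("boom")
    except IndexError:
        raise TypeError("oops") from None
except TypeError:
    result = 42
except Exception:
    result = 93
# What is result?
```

Step-by-step execution trace:
1. Inner try raises IndexError; inner `except IndexError` catches it.
2. `raise TypeError(...) from None` raises TypeError (from None suppresses __context__, but the active exception is still TypeError).
3. Outer `except TypeError` matches → result = 42.
4. `except Exception` is not reached.
Result: 42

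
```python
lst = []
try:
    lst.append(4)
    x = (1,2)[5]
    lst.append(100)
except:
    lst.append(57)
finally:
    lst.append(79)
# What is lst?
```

Step-by-step execution trace:
1. try: `lst.append(4)` → lst = [4].
2. `x = (1,2)[5]` raises IndexError; `lst.append(100)` is not reached.
3. bare `except` matches → `lst.append(57)` → lst = [4, 57].
4. finally always runs: `lst.append(79)` → lst = [4, 57, 79].
Result: [4, 57, 79]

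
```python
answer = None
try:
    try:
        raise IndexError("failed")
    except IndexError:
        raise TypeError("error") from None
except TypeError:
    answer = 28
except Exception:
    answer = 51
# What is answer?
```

Step-by-step execution trace:
1. Inner try raises IndexError; inner `except IndexError` catches it.
2. `raise TypeError(...) from None` raises TypeError (from None suppresses __context__, but the active exception is still TypeError).
3. Outer `except TypeError` matches → answer = 28.
4. `except Exception` is not reached.
Result: 28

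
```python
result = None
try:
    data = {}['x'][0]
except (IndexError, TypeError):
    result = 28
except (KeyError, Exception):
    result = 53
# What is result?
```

Step-by-step execution trace:
1. `data = {}['x'][0]` raises KeyError.
2. `except (IndexError, TypeError)` does not match KeyError; skipped.
3. `except (KeyError, Exception)` matches (KeyError is in the tuple) → result = 53.
Result: 53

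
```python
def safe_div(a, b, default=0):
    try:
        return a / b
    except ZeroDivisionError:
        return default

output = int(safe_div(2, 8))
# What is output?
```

Step-by-step execution trace:
1. `safe_div(2, 8)` enters try: `return 2 / 8` → returns 0.25. No exception raised.
2. `except ZeroDivisionError` is skipped.
3. `int(0.25)` → 0 → output = 0.
Result: 0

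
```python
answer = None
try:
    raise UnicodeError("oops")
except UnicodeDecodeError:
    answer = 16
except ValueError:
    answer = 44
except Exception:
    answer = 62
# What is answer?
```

Step-by-step execution trace:
1. `raise UnicodeError(...)` raises UnicodeError.
2. `except UnicodeDecodeError` does not match (UnicodeError is not a subclass of UnicodeDecodeError); skipped.
3. `except ValueError` matches (UnicodeError is a subclass of ValueError) → answer = 44.
4. `except Exception` is not reached.
Result: 44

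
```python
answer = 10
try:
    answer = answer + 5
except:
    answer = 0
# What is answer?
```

Step-by-step execution trace:
1. answer starts at 10.
2. try: `answer = answer + 5` → answer = 15. No exception raised.
3. `except` is skipped.
Result: 15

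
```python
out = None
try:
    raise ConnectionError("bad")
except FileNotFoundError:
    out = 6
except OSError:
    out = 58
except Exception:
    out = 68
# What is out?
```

Step-by-step execution trace:
1. `raise ConnectionError(...)` raises ConnectionError.
2. `except FileNotFoundError` does not match (ConnectionError is not a subclass of FileNotFoundError); skipped.
3. `except OSError` matches (ConnectionError is a subclass of OSError) → out = 58.
4. `except Exception` is not reached.
Result: 58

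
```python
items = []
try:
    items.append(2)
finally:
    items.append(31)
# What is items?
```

Step-by-step execution trace:
1. try: `items.append(2)` → items = [2].
2. The try body completes without raising.
3. finally always runs: `items.append(31)` → items = [2, 31].
Result: [2, 31]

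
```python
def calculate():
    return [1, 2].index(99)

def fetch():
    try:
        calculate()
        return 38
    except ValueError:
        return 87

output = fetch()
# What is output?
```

Step-by-step execution trace:
1. `fetch()` calls `calculate()`.
2. `calculate()` evaluates `[1, 2].index(99)`, which raises ValueError; it propagates to the caller.
3. `return 38` is not reached.
4. `except ValueError` in fetch matches → returns 87.
5. output = 87.
Result: 87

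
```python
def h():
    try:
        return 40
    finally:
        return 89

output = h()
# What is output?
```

Step-by-step execution trace:
1. `h()` enters try: `return 40` sets pending return value 40.
2. Before returning, `finally: return 89` runs and overrides the pending return.
3. h() returns 89 → output = 89.
Result: 89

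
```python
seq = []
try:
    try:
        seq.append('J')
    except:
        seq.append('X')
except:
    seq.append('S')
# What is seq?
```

Step-by-step execution trace:
1. Inner try: `seq.append('J')` → seq = ['J']. No exception raised.
2. Inner `except` is skipped.
3. Inner try completes normally; outer `except` is skipped.
Result: ['J']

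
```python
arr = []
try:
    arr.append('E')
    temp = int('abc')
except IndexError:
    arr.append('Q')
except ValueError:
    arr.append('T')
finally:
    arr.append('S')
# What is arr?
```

Step-by-step execution trace:
1. try: `arr.append('E')` → arr = ['E'].
2. `temp = int('abc')` raises ValueError.
3. `except IndexError` does not match ValueError; skipped.
4. `except ValueError` matches → `arr.append('T')` → arr = ['E', 'T'].
5. finally always runs: `arr.append('S')` → arr = ['E', 'T', 'S'].
Result: ['E', 'T', 'S']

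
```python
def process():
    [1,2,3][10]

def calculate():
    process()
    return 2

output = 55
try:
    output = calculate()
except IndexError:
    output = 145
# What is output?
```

Step-by-step execution trace:
1. output starts at 55.
2. try: `calculate()` calls `process()`.
3. `process()` evaluates `[1,2,3][10]`, which raises IndexError; it propagates through calculate (uncaught).
4. `return 2` in calculate is not reached; the assignment to output does not complete.
5. `except IndexError` matches → output = 145.
Result: 145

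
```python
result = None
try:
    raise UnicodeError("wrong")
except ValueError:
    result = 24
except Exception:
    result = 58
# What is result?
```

Step-by-step execution trace:
1. `raise UnicodeError(...)` raises UnicodeError.
2. `except ValueError` matches (UnicodeError is a subclass of ValueError) → result = 24.
3. `except Exception` is not reached.
Result: 24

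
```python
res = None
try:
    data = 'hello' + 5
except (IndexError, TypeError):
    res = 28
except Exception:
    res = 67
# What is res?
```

Step-by-step execution trace:
1. `data = 'hello' + 5` raises TypeError.
2. `except (IndexError, TypeError)` matches (TypeError is in the tuple) → res = 28.
3. `except Exception` is not reached.
Result: 28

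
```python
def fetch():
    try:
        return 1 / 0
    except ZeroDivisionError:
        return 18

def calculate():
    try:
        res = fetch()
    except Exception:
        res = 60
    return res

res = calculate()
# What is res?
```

Step-by-step execution trace:
1. `calculate()` calls `fetch()`.
2. In fetch: `1 / 0` raises ZeroDivisionError; `except ZeroDivisionError` catches it → returns 18.
3. In calculate: `res = fetch()` → res = 18. No exception reaches calculate.
4. `except Exception` is skipped; calculate returns 18.
5. res = 18.
Result: 18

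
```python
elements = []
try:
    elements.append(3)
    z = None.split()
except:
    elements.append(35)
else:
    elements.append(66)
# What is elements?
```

Step-by-step execution trace:
1. try: `elements.append(3)` → elements = [3].
2. `z = None.split()` raises AttributeError.
3. bare `except` matches → `elements.append(35)` → elements = [3, 35].
4. `else` is skipped (an exception was raised).
Result: [3, 35]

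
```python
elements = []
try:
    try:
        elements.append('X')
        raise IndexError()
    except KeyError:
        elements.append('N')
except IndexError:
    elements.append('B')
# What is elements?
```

Step-by-step execution trace:
1. Inner try: `elements.append('X')` → elements = ['X'].
2. `raise IndexError()` raises IndexError.
3. Inner `except KeyError` does not match IndexError; exception propagates to outer try.
4. Outer `except IndexError` matches → `elements.append('B')` → elements = ['X', 'B'].
Result: ['X', 'B']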